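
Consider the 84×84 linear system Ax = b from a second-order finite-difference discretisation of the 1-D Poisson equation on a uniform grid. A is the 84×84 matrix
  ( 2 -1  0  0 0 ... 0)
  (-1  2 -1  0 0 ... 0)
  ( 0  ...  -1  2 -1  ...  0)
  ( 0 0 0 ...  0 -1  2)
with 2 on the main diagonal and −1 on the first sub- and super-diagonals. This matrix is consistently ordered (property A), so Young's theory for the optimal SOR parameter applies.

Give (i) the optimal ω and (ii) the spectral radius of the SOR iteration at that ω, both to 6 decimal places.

ω* = 1.928731, ρ_SOR = 0.928731

With n=84, ρ(Jacobi) = cos(π/85) = 0.999317.
√(1−ρ_J²) simplifies to sin(π/85) = 0.0369515.
So ω* = 2/1.0369515 = 1.928731 (Young).
ρ_SOR = ω* − 1 = 1.928731 − 1 = 0.928731.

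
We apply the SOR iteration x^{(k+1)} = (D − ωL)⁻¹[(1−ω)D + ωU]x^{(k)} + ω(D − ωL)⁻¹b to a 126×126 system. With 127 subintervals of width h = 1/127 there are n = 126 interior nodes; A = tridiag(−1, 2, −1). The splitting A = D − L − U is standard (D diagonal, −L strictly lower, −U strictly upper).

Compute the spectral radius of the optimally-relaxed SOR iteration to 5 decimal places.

ρ_SOR = 0.95173

With n=126, ρ(Jacobi) = cos(π/127) = 0.99969.
1 − cos²(π/127) = sin²(π/127) ⇒ √(1−ρ_J²) = sin(π/127) = 0.024734.
Then 2/(1+√(1−ρ_J²)) = 2/(1+0.024734); ω* = 2/1.024734 = 1.95173.
Hence ρ(B_{ω*}) = 1.95173 − 1 = 0.95173.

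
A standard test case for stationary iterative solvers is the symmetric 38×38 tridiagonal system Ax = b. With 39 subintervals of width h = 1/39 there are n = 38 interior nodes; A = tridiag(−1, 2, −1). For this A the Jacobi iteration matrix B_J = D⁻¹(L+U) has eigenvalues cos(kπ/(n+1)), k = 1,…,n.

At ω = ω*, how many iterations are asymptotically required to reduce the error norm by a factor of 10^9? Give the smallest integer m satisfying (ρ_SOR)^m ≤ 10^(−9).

m = 129

spectrum of D⁻¹(L+U) = {cos(kπ/39) : 1≤k≤38}; ρ_J = cos(π/39) = 0.9967573.
√(1 − cos²(π/39)) = sin(π/39) ≈ 0.0804666.
ω* = 2 / (1 + 0.0804666) = 2 / 1.0804666 ≈ 1.8510521.
ρ_SOR = ω* − 1 = 1.8510521 − 1 = 0.8510521.
Need (0.8510521)^m ≤ 10^(−9): m ≥ 9·ln10/|ln 0.8510521| = 20.7233/0.161282 = 128.491 ⇒ m = 129.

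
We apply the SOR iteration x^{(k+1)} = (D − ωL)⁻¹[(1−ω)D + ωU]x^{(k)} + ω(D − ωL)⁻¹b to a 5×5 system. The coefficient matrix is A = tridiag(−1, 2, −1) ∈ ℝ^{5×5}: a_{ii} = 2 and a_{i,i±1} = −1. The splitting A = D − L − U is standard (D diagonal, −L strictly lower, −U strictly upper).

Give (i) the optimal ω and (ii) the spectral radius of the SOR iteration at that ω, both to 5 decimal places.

ω* = 1.33333, ρ_SOR = 0.33333

[ρ_J] n=5: ρ(B_J) = cos(π/(n+1)) = cos(π/6) = 0.86603.
√(1 − cos²(π/6)) = sin(π/6) ≈ 0.500000.
Then 2/(1+√(1−ρ_J²)) = 2/(1+0.500000); ω* = 2/1.500000 = 1.33333.
At ω = 1.33333 every |λ(B_ω)| = ω−1, so ρ_SOR = 0.33333.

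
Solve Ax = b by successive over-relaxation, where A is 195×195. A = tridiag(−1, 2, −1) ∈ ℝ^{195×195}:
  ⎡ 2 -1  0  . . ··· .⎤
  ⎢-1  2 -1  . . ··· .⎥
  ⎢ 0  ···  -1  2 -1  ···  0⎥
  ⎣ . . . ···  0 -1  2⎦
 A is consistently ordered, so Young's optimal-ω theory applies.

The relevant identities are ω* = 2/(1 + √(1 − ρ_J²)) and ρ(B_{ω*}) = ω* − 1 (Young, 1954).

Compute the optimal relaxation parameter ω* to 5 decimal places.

ω* = 1.96845

ρ_J = max_k |cos(kπ/196)| = cos(π/196) = 0.99987
√(1−ρ_J²) simplifies to sin(π/196) = 0.016028.
ω* = 2/(1+0.016028) = 1.96845
[ρ_SOR] ω* − 1 = 0.96845.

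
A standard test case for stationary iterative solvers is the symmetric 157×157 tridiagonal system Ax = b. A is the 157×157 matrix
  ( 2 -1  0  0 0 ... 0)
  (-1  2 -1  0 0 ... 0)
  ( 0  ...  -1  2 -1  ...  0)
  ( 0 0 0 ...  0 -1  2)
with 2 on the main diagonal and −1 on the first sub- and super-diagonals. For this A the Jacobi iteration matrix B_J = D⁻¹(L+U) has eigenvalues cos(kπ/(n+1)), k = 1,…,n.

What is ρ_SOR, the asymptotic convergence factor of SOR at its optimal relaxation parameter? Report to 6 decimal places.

ρ_SOR = 0.961011

B_J for the 157×157 system has eigenvalues cos(kπ/158); ρ_J = cos(π/158) = 0.999802.
√(1−ρ_J²) = |sin(π/158)| = 0.0198822
Young: ω* = 2/(1+√(1−ρ_J²)) = 2/(1+0.0198822) = 2/1.0198822 = 1.961011.
[ρ_SOR] ω* − 1 = 0.961011.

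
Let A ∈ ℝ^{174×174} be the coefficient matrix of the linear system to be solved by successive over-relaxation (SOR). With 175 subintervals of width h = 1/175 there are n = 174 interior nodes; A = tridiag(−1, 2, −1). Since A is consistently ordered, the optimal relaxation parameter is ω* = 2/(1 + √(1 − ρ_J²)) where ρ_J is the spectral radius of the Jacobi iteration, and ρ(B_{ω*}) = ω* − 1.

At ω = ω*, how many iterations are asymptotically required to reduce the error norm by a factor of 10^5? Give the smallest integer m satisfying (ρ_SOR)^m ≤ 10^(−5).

With n=174, ρ(Jacobi) = cos(π/175) = 0.9998389.
root = sin(π/175) = 0.0179510  (since 1−cos² = sin²).
So ω* = 2/1.0179510 = 1.9647311 (Young).
[ρ_SOR] ω* − 1 = 0.9647311.
5·ln10 = 11.5129; −ln(0.9647311) = 0.0359059; m = ⌈11.5129/0.0359059⌉ = ⌈320.641⌉ = 321.

m = 321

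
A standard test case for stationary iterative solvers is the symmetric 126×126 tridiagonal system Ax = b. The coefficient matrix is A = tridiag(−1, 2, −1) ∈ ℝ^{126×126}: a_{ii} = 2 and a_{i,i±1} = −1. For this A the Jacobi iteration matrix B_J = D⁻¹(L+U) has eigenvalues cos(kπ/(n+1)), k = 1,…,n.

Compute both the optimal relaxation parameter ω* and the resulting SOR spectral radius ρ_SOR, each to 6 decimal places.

ω* = 1.951725, ρ_SOR = 0.951725

[ρ_J] n=126: ρ(B_J) = cos(π/(n+1)) = cos(π/127) = 0.999694.
√(1−ρ_J²) = |sin(π/127)| = 0.0247344
ω* = 2/(1+0.0247344) = 1.951725
ρ(B_{ω*}) = ω*−1 = 0.951725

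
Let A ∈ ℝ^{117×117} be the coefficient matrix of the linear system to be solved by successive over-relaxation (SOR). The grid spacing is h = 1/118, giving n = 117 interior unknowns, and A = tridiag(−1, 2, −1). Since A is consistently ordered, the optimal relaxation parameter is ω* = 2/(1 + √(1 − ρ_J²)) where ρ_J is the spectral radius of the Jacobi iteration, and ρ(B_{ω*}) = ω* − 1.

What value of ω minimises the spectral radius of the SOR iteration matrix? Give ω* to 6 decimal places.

ω* = 1.948140

ρ_J = max_k |cos(kπ/118)| = cos(π/118) = 0.999646
√(1 − cos²(π/118)) = sin(π/118) ≈ 0.0266205.
ω* = 2 / (1 + 0.0266205) = 2 / 1.0266205 ≈ 1.948140.
Hence ρ(B_{ω*}) = 1.948140 − 1 = 0.948140.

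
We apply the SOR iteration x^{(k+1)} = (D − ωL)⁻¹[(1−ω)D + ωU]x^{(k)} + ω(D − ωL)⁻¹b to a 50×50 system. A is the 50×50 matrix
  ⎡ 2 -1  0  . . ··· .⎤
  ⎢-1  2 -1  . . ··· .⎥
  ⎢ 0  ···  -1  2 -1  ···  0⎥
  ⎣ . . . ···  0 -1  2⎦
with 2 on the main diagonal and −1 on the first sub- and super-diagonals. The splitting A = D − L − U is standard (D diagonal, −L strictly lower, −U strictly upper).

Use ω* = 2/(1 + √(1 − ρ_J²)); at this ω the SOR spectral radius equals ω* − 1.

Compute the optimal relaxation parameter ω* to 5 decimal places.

B_J for the 50×50 system has eigenvalues cos(kπ/51); ρ_J = cos(π/51) = 0.99810.
√(1 − cos²(π/51)) = sin(π/51) ≈ 0.061561.
ω* = 2 / (1 + 0.061561) = 2 / 1.061561 ≈ 1.88402.
ρ_SOR = ω* − 1 = 1.88402 − 1 = 0.88402.

ω* = 1.88402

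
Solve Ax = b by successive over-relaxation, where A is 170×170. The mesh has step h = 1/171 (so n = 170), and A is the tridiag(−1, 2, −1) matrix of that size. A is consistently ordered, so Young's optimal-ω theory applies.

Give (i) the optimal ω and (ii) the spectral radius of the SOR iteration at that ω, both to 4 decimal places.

½·tridiag(1,0,1) at n=170: λ_k = cos(kπ/171); max |λ| at k=1 ⇒ ρ_J = cos(π/171) ≈ 0.9998.
root = sin(π/171) = 0.01837  (since 1−cos² = sin²).
ω* = 2/(1 + 0.01837) = 2/1.01837 = 1.9639.
[ρ_SOR] ω* − 1 = 0.9639.

ω* = 1.9639, ρ_SOR = 0.9639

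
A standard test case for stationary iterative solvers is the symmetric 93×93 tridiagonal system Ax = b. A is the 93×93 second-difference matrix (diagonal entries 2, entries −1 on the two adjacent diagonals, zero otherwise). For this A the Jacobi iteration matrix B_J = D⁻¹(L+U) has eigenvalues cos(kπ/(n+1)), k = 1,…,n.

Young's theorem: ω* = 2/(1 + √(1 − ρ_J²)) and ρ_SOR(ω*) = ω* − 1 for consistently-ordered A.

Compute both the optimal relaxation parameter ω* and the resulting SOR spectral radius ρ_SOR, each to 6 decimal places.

[ρ_J] n=93: ρ(B_J) = cos(π/(n+1)) = cos(π/94) = 0.999442.
root = sin(π/94) = 0.0334150  (since 1−cos² = sin²).
ω* = 2/(1+0.0334150) = 1.935331
ρ(B_{ω*}) = ω*−1 = 0.935331

ω* = 1.935331, ρ_SOR = 0.935331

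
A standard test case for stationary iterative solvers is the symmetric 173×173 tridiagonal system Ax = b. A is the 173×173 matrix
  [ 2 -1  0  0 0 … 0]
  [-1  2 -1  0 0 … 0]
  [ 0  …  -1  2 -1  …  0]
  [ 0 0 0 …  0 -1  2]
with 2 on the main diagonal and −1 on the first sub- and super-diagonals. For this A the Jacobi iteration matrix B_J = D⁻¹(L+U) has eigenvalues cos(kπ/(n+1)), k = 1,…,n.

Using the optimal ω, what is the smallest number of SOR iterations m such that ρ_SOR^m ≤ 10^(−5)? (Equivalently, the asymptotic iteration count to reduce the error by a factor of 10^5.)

spectrum of D⁻¹(L+U) = {cos(kπ/174) : 1≤k≤173}; ρ_J = cos(π/174) = 0.9998370.
root = sin(π/174) = 0.0180541  (since 1−cos² = sin²).
ω* = 2/(1 + 0.0180541) = 2/1.0180541 = 1.9645321.
ρ_SOR = ω* − 1 = 1.9645321 − 1 = 0.9645321.
Need (0.9645321)^m ≤ 10^(−5): m ≥ 5·ln10/|ln 0.9645321| = 11.5129/0.0361122 = 318.809 ⇒ m = 319.

m = 319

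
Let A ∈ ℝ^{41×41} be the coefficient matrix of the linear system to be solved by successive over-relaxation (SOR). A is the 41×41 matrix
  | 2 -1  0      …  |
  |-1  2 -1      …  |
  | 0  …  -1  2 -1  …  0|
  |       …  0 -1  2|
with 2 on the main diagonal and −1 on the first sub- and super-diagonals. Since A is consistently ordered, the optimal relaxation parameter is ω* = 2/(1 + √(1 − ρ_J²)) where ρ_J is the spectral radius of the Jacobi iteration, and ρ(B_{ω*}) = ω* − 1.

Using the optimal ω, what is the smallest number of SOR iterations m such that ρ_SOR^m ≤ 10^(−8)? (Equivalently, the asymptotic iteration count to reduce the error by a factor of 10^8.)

m = 124

ρ_J = max_k |cos(kπ/42)| = cos(π/42) = 0.9972038
1 − cos²(π/42) = sin²(π/42) ⇒ √(1−ρ_J²) = sin(π/42) = 0.0747301.
[ω*] 2 ÷ (1 + 0.0747301) = 2 ÷ 1.0747301 = 1.8609323.
[ρ_SOR] ω* − 1 = 0.8609323.
8·ln10 = 18.4207; −ln(0.8609323) = 0.149739; m = ⌈18.4207/0.149739⌉ = ⌈123.019⌉ = 124.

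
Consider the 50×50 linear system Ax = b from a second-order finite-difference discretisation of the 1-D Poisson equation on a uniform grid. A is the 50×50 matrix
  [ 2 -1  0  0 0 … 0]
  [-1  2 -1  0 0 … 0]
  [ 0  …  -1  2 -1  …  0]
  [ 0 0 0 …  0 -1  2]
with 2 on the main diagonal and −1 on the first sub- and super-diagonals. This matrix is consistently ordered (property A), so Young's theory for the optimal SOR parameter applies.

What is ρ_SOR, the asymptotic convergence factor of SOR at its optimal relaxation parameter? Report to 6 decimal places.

spectrum of D⁻¹(L+U) = {cos(kπ/51) : 1≤k≤50}; ρ_J = cos(π/51) = 0.998103.
√(1−ρ_J²) = |sin(π/51)| = 0.0615609
[ω*] 2 ÷ (1 + 0.0615609) = 2 ÷ 1.0615609 = 1.884018.
and ρ(B_{ω*}) = 1.884018 − 1 = 0.884018.

ρ_SOR = 0.884018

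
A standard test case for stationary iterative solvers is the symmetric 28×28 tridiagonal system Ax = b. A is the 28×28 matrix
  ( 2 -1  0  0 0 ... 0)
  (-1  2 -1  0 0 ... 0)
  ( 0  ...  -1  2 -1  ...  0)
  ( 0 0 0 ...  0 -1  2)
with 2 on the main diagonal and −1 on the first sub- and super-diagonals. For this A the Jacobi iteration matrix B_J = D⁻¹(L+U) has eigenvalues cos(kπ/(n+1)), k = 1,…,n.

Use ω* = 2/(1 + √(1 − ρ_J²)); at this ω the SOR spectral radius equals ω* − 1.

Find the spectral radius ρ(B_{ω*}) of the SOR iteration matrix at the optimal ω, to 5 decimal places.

ρ_SOR = 0.80486

spectrum of D⁻¹(L+U) = {cos(kπ/29) : 1≤k≤28}; ρ_J = cos(π/29) = 0.99414.
√(1−ρ_J²) simplifies to sin(π/29) = 0.108119.
ω* = 2/(1 + 0.108119) = 2/1.108119 = 1.80486.
ρ_SOR = ω* − 1 ≈ 0.80486.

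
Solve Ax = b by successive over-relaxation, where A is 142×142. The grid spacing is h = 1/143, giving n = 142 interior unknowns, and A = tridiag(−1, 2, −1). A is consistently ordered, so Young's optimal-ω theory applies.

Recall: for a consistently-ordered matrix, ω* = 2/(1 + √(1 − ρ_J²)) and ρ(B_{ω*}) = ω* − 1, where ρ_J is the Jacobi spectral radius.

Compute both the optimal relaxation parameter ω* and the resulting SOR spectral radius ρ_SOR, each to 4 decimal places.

ω* = 1.9570, ρ_SOR = 0.9570

ρ_J = max_k |cos(kπ/143)| = cos(π/143) = 0.9998
√(1−ρ_J²) simplifies to sin(π/143) = 0.02197.
ω* = 2/(1 + 0.02197) = 2/1.02197 = 1.9570.
[ρ_SOR] ω* − 1 = 0.9570.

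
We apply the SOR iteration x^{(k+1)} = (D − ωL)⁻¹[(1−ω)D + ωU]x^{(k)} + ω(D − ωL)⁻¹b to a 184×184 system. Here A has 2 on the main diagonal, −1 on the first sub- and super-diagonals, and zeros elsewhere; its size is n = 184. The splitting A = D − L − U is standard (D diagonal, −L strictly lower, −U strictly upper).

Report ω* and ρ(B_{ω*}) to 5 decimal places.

n=184: λ(B_J) = 1 − λ(A)/2 = cos(kπ/185); k=1 gives ρ_J = 0.99986.
√(1 − cos²(π/185)) = sin(π/185) ≈ 0.016981.
ω* = 2/(1 + 0.016981) = 2/1.016981 = 1.96661.
ρ_SOR = ω* − 1 ≈ 0.96661.

ω* = 1.96661, ρ_SOR = 0.96661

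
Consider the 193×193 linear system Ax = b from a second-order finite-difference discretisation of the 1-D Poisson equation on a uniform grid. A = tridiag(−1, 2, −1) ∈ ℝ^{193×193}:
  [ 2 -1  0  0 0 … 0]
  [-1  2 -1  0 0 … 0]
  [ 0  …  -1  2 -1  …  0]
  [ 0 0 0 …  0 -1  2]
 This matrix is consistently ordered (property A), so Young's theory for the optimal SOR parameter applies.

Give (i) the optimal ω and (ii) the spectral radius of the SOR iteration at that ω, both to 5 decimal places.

ω* = 1.96813, ρ_SOR = 0.96813

n=193: λ(B_J) = 1 − λ(A)/2 = cos(kπ/194); k=1 gives ρ_J = 0.99987.
root = sin(π/194) = 0.016193  (since 1−cos² = sin²).
ω* = 2 / (1 + 0.016193) = 2 / 1.016193 ≈ 1.96813.
At ω = 1.96813 every |λ(B_ω)| = ω−1, so ρ_SOR = 0.96813.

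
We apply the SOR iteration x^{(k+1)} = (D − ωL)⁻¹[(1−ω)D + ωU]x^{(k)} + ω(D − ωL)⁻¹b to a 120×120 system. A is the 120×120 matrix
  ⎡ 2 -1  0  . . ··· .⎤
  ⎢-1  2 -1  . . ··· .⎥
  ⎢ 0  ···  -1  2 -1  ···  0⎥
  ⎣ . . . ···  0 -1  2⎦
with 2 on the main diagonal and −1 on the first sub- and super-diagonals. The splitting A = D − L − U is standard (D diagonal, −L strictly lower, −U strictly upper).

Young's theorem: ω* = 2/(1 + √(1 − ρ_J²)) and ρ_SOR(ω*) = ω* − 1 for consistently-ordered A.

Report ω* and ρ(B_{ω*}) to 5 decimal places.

ρ_J = max_k |cos(kπ/121)| = cos(π/121) = 0.99966
root = sin(π/121) = 0.025961  (since 1−cos² = sin²).
ω* = 2/(1 + 0.025961) = 2/1.025961 = 1.94939.
ρ_SOR = ω* − 1 = 1.94939 − 1 = 0.94939.

ω* = 1.94939, ρ_SOR = 0.94939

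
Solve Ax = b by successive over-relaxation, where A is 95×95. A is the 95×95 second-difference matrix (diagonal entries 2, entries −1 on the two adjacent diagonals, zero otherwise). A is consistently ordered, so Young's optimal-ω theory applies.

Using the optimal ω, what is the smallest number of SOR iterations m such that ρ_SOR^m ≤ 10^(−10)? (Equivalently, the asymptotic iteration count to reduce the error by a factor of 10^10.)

m = 352

n=95: λ(B_J) = 1 − λ(A)/2 = cos(kπ/96); k=1 gives ρ_J = 0.9994646.
√(1−ρ_J²) simplifies to sin(π/96) = 0.0327191.
ω* = 2/(1 + 0.0327191) = 2/1.0327191 = 1.9366350.
ρ_SOR = ω* − 1 = 1.9366350 − 1 = 0.9366350.
(0.9366350)^m ≤ 10^{−10}  ⇒  m·ln(0.9366350) ≤ −10·ln10  ⇒  m ≥ 351.747  ⇒  m = 352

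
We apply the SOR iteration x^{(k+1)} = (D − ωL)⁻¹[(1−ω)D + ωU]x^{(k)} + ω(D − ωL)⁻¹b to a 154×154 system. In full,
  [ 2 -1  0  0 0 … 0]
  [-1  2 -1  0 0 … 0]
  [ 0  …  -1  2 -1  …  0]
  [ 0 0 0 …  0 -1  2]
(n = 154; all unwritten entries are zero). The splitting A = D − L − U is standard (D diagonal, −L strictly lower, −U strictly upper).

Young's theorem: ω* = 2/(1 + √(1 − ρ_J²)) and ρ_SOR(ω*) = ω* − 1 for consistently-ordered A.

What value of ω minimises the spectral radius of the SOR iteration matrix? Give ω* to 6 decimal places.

[ρ_J] n=154: ρ(B_J) = cos(π/(n+1)) = cos(π/155) = 0.999795.
root = sin(π/155) = 0.0202670  (since 1−cos² = sin²).
ω* = 2/(1+0.0202670) = 1.960271
and ρ(B_{ω*}) = 1.960271 − 1 = 0.960271.

ω* = 1.960271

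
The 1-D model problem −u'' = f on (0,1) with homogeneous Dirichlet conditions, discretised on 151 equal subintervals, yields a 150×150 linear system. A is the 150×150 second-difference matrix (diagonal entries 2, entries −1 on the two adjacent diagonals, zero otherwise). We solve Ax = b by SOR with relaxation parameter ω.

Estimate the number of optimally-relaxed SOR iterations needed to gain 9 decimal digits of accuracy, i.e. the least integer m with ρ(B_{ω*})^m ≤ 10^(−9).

n=150: λ(B_J) = 1 − λ(A)/2 = cos(kπ/151); k=1 gives ρ_J = 0.9997836.
√(1−ρ_J²) simplifies to sin(π/151) = 0.0208037.
ω* = 2/(1+0.0208037) = 1.9592405
At ω = 1.9592405 every |λ(B_ω)| = ω−1, so ρ_SOR = 0.9592405.
(0.9592405)^m ≤ 10^{−9}  ⇒  m·ln(0.9592405) ≤ −9·ln10  ⇒  m ≥ 497.995  ⇒  m = 498

m = 498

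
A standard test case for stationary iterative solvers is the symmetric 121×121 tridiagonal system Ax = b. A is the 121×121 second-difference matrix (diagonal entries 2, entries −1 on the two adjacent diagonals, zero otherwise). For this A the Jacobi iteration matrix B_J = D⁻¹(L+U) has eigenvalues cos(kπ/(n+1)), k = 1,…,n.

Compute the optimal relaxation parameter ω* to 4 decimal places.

ω* = 1.9498

[ρ_J] n=121: ρ(B_J) = cos(π/(n+1)) = cos(π/122) = 0.9997.
√(1−ρ_J²) simplifies to sin(π/122) = 0.02575.
So ω* = 2/1.02575 = 1.9498 (Young).
ρ_SOR = ω* − 1 ≈ 0.9498.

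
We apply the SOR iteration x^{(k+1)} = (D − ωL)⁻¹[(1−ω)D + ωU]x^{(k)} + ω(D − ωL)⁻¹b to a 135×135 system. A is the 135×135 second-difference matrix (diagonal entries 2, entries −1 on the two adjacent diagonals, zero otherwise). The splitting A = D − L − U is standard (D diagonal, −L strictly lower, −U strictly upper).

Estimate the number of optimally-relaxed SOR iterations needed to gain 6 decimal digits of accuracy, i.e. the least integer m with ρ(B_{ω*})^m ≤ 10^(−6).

m = 300

With n=135, ρ(Jacobi) = cos(π/136) = 0.9997332.
1 − cos²(π/136) = sin²(π/136) ⇒ √(1−ρ_J²) = sin(π/136) = 0.0230979.
ω* = 2/(1 + 0.0230979) = 2/1.0230979 = 1.9548471.
At ω = 1.9548471 every |λ(B_ω)| = ω−1, so ρ_SOR = 0.9548471.
ρ_SOR^m ≤ 10^(−6) ⇔ m ≥ 6·ln10/(−ln 0.9548471) = 13.8155/0.0462041 = 299.010; m = ⌈299.010⌉ = 300.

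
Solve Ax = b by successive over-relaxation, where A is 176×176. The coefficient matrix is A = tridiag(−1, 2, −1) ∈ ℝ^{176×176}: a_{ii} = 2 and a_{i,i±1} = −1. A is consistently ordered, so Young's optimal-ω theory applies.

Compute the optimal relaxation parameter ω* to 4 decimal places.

ω* = 1.9651

B_J for the 176×176 system has eigenvalues cos(kπ/177); ρ_J = cos(π/177) = 0.9998.
1 − cos²(π/177) = sin²(π/177) ⇒ √(1−ρ_J²) = sin(π/177) = 0.01775.
Young: ω* = 2/(1+√(1−ρ_J²)) = 2/(1+0.01775) = 2/1.01775 = 1.9651.
ρ(B_{ω*}) = ω*−1 = 0.9651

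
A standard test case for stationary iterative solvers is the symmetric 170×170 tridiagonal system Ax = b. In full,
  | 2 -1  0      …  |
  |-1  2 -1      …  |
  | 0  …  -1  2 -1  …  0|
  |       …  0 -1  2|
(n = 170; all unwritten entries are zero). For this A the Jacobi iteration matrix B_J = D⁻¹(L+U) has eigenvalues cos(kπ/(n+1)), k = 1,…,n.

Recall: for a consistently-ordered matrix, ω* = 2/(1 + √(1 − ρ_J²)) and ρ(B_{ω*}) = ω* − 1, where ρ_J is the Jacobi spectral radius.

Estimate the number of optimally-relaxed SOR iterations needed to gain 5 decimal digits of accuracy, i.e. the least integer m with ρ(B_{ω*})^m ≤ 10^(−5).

n=170: λ(B_J) = 1 − λ(A)/2 = cos(kπ/171); k=1 gives ρ_J = 0.9998312.
root = sin(π/171) = 0.0183709  (since 1−cos² = sin²).
Then 2/(1+√(1−ρ_J²)) = 2/(1+0.0183709); ω* = 2/1.0183709 = 1.9639210.
At ω = 1.9639210 every |λ(B_ω)| = ω−1, so ρ_SOR = 0.9639210.
5·ln10 = 11.5129; −ln(0.9639210) = 0.0367459; m = ⌈11.5129/0.0367459⌉ = ⌈313.311⌉ = 314.

m = 314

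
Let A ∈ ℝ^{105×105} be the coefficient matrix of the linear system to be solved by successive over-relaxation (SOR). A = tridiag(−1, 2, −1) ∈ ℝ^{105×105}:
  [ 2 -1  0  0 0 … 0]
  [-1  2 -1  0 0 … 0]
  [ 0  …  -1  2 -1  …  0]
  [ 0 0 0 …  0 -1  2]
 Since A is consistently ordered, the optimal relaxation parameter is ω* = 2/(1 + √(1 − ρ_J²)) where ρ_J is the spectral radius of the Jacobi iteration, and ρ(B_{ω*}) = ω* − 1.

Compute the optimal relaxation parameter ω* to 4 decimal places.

ω* = 1.9424

spectrum of D⁻¹(L+U) = {cos(kπ/106) : 1≤k≤105}; ρ_J = cos(π/106) = 0.9996.
√(1−ρ_J²) simplifies to sin(π/106) = 0.02963.
[ω*] 2 ÷ (1 + 0.02963) = 2 ÷ 1.02963 = 1.9424.
ρ_SOR = ω* − 1 ≈ 0.9424.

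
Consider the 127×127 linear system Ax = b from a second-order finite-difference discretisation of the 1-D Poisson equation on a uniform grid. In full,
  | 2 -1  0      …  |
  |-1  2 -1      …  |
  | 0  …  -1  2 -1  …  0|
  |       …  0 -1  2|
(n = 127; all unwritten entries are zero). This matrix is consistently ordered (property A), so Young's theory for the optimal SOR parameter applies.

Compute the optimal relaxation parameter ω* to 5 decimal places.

ω* = 1.95209

B_J for the 127×127 system has eigenvalues cos(kπ/128); ρ_J = cos(π/128) = 0.99970.
1 − cos²(π/128) = sin²(π/128) ⇒ √(1−ρ_J²) = sin(π/128) = 0.024541.
ω* = 2/(1+0.024541) = 1.95209
and ρ(B_{ω*}) = 1.95209 − 1 = 0.95209.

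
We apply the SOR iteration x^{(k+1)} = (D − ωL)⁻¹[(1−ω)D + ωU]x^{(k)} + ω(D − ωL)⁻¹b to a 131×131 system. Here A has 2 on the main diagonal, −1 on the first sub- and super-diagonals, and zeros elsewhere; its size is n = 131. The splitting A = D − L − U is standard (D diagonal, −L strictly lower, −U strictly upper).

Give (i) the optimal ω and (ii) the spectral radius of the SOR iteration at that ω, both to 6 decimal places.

ρ_J = max_k |cos(kπ/132)| = cos(π/132) = 0.999717
1 − cos²(π/132) = sin²(π/132) ⇒ √(1−ρ_J²) = sin(π/132) = 0.0237977.
[ω*] 2 ÷ (1 + 0.0237977) = 2 ÷ 1.0237977 = 1.953511.
Hence ρ(B_{ω*}) = 1.953511 − 1 = 0.953511.

ω* = 1.953511, ρ_SOR = 0.953511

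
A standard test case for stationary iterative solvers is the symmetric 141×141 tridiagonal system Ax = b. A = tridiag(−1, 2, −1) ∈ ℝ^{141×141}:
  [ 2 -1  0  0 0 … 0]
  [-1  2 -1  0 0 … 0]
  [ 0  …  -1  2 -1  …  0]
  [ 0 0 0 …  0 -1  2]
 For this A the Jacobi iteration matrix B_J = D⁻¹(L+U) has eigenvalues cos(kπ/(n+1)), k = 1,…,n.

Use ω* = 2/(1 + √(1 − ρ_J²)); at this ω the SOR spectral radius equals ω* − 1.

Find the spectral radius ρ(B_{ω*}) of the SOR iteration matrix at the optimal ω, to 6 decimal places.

½·tridiag(1,0,1) at n=141: λ_k = cos(kπ/142); max |λ| at k=1 ⇒ ρ_J = cos(π/142) ≈ 0.999755.
root = sin(π/142) = 0.0221221  (since 1−cos² = sin²).
ω* = 2 / (1 + 0.0221221) = 2 / 1.0221221 ≈ 1.956713.
and ρ(B_{ω*}) = 1.956713 − 1 = 0.956713.

ρ_SOR = 0.956713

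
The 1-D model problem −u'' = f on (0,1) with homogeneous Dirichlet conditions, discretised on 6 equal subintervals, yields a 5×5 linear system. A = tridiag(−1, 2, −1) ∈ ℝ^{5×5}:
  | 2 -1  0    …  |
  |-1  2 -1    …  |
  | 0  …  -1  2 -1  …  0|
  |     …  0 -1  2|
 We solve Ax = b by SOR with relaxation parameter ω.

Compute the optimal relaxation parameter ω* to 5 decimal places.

ω* = 1.33333

n=5: λ(B_J) = 1 − λ(A)/2 = cos(kπ/6); k=1 gives ρ_J = 0.86603.
√(1−ρ_J²) = |sin(π/6)| = 0.500000
ω* = 2/(1+0.500000) = 1.33333
ρ_SOR = ω* − 1 = 1.33333 − 1 = 0.33333.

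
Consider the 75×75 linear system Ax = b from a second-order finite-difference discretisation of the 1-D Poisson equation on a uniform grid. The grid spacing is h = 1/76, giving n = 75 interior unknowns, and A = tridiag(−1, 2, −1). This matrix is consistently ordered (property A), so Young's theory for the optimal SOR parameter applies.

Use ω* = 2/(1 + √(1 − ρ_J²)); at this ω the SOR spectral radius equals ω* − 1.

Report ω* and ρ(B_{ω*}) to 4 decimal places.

ω* = 1.9206, ρ_SOR = 0.9206

ρ_J = max_k |cos(kπ/76)| = cos(π/76) = 0.9991
√(1−ρ_J²) simplifies to sin(π/76) = 0.04132.
Then 2/(1+√(1−ρ_J²)) = 2/(1+0.04132); ω* = 2/1.04132 = 1.9206.
ρ(B_{ω*}) = ω*−1 = 0.9206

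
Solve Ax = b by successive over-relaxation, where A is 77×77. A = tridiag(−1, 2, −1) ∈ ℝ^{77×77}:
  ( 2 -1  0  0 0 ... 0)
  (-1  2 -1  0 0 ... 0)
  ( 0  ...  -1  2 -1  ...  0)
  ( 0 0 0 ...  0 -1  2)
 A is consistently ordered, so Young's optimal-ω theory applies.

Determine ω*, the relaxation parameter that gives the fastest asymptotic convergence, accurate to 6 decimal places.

B_J for the 77×77 system has eigenvalues cos(kπ/78); ρ_J = cos(π/78) = 0.999189.
√(1−ρ_J²) = |sin(π/78)| = 0.0402659
So ω* = 2/1.0402659 = 1.922585 (Young).
and ρ(B_{ω*}) = 1.922585 − 1 = 0.922585.

ω* = 1.922585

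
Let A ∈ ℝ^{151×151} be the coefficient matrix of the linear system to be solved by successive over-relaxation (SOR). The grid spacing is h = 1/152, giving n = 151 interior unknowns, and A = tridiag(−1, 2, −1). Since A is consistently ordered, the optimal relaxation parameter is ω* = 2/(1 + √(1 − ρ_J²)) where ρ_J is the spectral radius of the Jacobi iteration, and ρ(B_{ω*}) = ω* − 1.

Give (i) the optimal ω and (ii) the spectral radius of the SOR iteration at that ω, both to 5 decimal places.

ω* = 1.95950, ρ_SOR = 0.95950

ρ_J = max_k |cos(kπ/152)| = cos(π/152) = 0.99979
√(1−ρ_J²) simplifies to sin(π/152) = 0.020667.
[ω*] 2 ÷ (1 + 0.020667) = 2 ÷ 1.020667 = 1.95950.
[ρ_SOR] ω* − 1 = 0.95950.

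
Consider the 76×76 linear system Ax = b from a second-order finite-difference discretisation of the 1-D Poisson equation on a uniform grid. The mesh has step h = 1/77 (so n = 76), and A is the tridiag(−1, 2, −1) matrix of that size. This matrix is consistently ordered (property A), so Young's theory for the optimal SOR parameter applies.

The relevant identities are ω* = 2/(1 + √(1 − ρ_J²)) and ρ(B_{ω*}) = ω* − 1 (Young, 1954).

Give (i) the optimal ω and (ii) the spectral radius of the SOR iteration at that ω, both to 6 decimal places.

ω* = 1.921620, ρ_SOR = 0.921620

n=76: λ(B_J) = 1 − λ(A)/2 = cos(kπ/77); k=1 gives ρ_J = 0.999168.
√(1−ρ_J²) = |sin(π/77)| = 0.0407886
Then 2/(1+√(1−ρ_J²)) = 2/(1+0.0407886); ω* = 2/1.0407886 = 1.921620.
Hence ρ(B_{ω*}) = 1.921620 − 1 = 0.921620.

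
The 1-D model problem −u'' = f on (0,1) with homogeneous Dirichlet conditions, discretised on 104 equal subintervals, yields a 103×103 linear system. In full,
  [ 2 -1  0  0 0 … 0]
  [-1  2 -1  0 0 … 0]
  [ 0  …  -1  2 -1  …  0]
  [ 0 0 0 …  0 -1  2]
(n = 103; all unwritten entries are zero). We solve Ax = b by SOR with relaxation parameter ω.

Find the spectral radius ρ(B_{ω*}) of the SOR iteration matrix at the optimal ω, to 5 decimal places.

½·tridiag(1,0,1) at n=103: λ_k = cos(kπ/104); max |λ| at k=1 ⇒ ρ_J = cos(π/104) ≈ 0.99954.
√(1 − cos²(π/104)) = sin(π/104) ≈ 0.030203.
Then 2/(1+√(1−ρ_J²)) = 2/(1+0.030203); ω* = 2/1.030203 = 1.94136.
and ρ(B_{ω*}) = 1.94136 − 1 = 0.94136.

ρ_SOR = 0.94136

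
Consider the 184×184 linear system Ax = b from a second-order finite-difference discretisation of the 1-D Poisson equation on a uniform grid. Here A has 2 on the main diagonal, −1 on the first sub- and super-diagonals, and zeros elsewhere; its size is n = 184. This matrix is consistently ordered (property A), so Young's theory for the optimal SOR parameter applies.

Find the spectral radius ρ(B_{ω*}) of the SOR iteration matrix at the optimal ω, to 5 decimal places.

B_J for the 184×184 system has eigenvalues cos(kπ/185); ρ_J = cos(π/185) = 0.99986.
root = sin(π/185) = 0.016981  (since 1−cos² = sin²).
Young: ω* = 2/(1+√(1−ρ_J²)) = 2/(1+0.016981) = 2/1.016981 = 1.96661.
Hence ρ(B_{ω*}) = 1.96661 − 1 = 0.96661.

ρ_SOR = 0.96661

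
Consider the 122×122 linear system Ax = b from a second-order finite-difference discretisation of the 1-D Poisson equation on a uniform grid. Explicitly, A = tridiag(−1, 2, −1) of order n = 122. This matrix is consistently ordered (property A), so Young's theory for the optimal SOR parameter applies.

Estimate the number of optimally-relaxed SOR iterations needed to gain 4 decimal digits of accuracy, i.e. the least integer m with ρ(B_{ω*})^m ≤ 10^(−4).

m = 181

With n=122, ρ(Jacobi) = cos(π/123) = 0.9996738.
1 − cos²(π/123) = sin²(π/123) ⇒ √(1−ρ_J²) = sin(π/123) = 0.0255386.
ω* = 2/(1+0.0255386) = 1.9501948
and ρ(B_{ω*}) = 1.9501948 − 1 = 0.9501948.
(0.9501948)^m ≤ 10^{−4}  ⇒  m·ln(0.9501948) ≤ −4·ln10  ⇒  m ≥ 180.283  ⇒  m = 181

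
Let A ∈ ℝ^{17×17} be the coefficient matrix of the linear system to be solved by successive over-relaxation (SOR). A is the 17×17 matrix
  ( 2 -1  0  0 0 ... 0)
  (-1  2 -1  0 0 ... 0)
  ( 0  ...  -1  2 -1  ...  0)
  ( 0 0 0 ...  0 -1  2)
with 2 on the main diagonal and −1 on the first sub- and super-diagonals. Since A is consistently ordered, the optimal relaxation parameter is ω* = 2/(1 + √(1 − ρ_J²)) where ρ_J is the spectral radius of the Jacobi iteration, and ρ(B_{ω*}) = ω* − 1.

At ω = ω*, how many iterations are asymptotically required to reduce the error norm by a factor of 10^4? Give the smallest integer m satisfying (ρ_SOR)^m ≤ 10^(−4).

B_J for the 17×17 system has eigenvalues cos(kπ/18); ρ_J = cos(π/18) = 0.9848078.
√(1 − cos²(π/18)) = sin(π/18) ≈ 0.1736482.
Then 2/(1+√(1−ρ_J²)) = 2/(1+0.1736482); ω* = 2/1.1736482 = 1.7040882.
ρ_SOR = ω* − 1 ≈ 0.7040882.
For 4 digits: m = 4·ln10 / (−ln 0.7040882) = 9.21034/0.350852 = 26.251; round up → m = 27.

m = 27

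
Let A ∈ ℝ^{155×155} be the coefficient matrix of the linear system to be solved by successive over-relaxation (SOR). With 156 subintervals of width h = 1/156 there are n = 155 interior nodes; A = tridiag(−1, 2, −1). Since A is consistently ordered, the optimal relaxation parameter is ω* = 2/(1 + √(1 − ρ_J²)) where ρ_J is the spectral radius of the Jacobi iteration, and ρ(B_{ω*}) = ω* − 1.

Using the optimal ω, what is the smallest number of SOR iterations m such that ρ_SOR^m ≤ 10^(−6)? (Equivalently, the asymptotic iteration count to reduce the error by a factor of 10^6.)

With n=155, ρ(Jacobi) = cos(π/156) = 0.9997972.
√(1 − cos²(π/156)) = sin(π/156) ≈ 0.0201371.
ω* = 2/(1+0.0201371) = 1.9605208
[ρ_SOR] ω* − 1 = 0.9605208.
ρ_SOR^m ≤ 10^(−6) ⇔ m ≥ 6·ln10/(−ln 0.9605208) = 13.8155/0.0402796 = 342.990; m = ⌈342.990⌉ = 343.

m = 343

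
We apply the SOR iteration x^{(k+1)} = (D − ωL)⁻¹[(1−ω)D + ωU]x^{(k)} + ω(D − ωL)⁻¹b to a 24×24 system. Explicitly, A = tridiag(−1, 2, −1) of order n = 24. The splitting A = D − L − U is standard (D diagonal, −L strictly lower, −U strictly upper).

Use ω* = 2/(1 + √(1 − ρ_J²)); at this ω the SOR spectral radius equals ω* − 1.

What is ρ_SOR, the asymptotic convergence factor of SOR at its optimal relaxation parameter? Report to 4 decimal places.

spectrum of D⁻¹(L+U) = {cos(kπ/25) : 1≤k≤24}; ρ_J = cos(π/25) = 0.9921.
√(1 − cos²(π/25)) = sin(π/25) ≈ 0.12533.
ω* = 2/(1+0.12533) = 1.7773
and ρ(B_{ω*}) = 1.7773 − 1 = 0.7773.

ρ_SOR = 0.7773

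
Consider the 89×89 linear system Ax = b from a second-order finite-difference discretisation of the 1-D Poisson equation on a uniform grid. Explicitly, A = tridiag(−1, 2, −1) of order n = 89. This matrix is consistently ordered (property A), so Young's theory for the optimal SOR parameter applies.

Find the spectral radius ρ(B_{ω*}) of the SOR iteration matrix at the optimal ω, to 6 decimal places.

ρ_SOR = 0.932555

spectrum of D⁻¹(L+U) = {cos(kπ/90) : 1≤k≤89}; ρ_J = cos(π/90) = 0.999391.
root = sin(π/90) = 0.0348995  (since 1−cos² = sin²).
ω* = 2/(1 + 0.0348995) = 2/1.0348995 = 1.932555.
[ρ_SOR] ω* − 1 = 0.932555.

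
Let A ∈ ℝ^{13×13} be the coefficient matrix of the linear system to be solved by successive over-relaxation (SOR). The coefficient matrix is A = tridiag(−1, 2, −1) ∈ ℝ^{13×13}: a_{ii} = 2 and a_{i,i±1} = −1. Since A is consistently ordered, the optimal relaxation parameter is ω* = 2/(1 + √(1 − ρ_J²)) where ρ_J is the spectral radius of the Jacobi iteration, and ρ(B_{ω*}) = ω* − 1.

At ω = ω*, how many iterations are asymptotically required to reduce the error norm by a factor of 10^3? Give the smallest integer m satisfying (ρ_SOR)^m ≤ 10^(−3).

With n=13, ρ(Jacobi) = cos(π/14) = 0.9749279.
√(1−ρ_J²) simplifies to sin(π/14) = 0.2225209.
So ω* = 2/1.2225209 = 1.6359639 (Young).
Hence ρ(B_{ω*}) = 1.6359639 − 1 = 0.6359639.
Need (0.6359639)^m ≤ 10^(−3): m ≥ 3·ln10/|ln 0.6359639| = 6.90776/0.452613 = 15.262 ⇒ m = 16.

m = 16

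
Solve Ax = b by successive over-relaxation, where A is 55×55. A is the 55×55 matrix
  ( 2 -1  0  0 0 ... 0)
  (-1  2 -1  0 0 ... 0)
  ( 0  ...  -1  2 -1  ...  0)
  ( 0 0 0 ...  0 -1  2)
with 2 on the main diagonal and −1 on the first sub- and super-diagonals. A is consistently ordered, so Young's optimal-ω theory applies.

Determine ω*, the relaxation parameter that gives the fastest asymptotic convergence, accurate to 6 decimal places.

ω* = 1.893813

With n=55, ρ(Jacobi) = cos(π/56) = 0.998427.
root = sin(π/56) = 0.0560704  (since 1−cos² = sin²).
Young: ω* = 2/(1+√(1−ρ_J²)) = 2/(1+0.0560704) = 2/1.0560704 = 1.893813.
Hence ρ(B_{ω*}) = 1.893813 − 1 = 0.893813.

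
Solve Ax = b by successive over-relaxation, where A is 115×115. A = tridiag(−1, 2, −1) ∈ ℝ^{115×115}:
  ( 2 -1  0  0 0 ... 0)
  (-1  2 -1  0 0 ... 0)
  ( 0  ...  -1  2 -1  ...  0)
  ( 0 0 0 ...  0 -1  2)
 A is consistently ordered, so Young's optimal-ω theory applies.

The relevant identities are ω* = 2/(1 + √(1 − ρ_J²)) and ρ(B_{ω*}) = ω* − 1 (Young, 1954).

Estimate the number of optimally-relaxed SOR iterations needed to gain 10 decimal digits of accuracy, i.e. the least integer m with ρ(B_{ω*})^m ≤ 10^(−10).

m = 426

½·tridiag(1,0,1) at n=115: λ_k = cos(kπ/116); max |λ| at k=1 ⇒ ρ_J = cos(π/116) ≈ 0.9996333.
root = sin(π/116) = 0.0270794  (since 1−cos² = sin²).
ω* = 2 / (1 + 0.0270794) = 2 / 1.0270794 ≈ 1.9472691.
Hence ρ(B_{ω*}) = 1.9472691 − 1 = 0.9472691.
Need (0.9472691)^m ≤ 10^(−10): m ≥ 10·ln10/|ln 0.9472691| = 23.0259/0.0541721 = 425.051 ⇒ m = 426.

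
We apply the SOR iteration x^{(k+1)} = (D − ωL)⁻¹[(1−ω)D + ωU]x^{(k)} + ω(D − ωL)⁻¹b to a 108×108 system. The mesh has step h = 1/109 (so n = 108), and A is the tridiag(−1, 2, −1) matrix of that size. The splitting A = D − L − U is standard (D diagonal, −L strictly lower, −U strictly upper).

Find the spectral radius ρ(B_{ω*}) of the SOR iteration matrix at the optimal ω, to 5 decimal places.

spectrum of D⁻¹(L+U) = {cos(kπ/109) : 1≤k≤108}; ρ_J = cos(π/109) = 0.99958.
√(1 − cos²(π/109)) = sin(π/109) ≈ 0.028818.
So ω* = 2/1.028818 = 1.94398 (Young).
ρ_SOR = ω* − 1 ≈ 0.94398.

ρ_SOR = 0.94398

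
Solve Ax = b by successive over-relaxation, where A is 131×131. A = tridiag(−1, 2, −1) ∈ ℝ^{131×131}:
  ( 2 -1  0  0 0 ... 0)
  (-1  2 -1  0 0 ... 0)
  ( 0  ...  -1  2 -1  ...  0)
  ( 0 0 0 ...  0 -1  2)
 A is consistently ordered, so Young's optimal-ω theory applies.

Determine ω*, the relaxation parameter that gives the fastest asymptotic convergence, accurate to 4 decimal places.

With n=131, ρ(Jacobi) = cos(π/132) = 0.9997.
√(1−ρ_J²) simplifies to sin(π/132) = 0.02380.
[ω*] 2 ÷ (1 + 0.02380) = 2 ÷ 1.02380 = 1.9535.
and ρ(B_{ω*}) = 1.9535 − 1 = 0.9535.

ω* = 1.9535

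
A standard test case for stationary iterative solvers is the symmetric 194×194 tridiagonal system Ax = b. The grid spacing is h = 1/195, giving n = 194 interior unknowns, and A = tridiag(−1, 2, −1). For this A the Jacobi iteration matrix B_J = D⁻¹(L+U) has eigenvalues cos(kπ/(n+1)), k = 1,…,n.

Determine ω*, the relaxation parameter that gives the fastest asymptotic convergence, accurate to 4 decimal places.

ω* = 1.9683

ρ_J = max_k |cos(kπ/195)| = cos(π/195) = 0.9999
√(1−ρ_J²) simplifies to sin(π/195) = 0.01611.
ω* = 2/(1+0.01611) = 1.9683
ρ(B_{ω*}) = ω*−1 = 0.9683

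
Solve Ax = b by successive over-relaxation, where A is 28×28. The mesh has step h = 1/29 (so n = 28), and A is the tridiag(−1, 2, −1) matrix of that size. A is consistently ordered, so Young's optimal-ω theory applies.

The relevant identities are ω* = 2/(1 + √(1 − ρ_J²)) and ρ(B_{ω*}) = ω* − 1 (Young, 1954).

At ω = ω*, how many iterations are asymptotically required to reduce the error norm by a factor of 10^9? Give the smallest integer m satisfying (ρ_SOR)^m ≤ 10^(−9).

ρ_J = max_k |cos(kπ/29)| = cos(π/29) = 0.9941380
√(1 − cos²(π/29)) = sin(π/29) ≈ 0.1081190.
ω* = 2 / (1 + 0.1081190) = 2 / 1.1081190 ≈ 1.8048603.
and ρ(B_{ω*}) = 1.8048603 − 1 = 0.8048603.
(0.8048603)^m ≤ 10^{−9}  ⇒  m·ln(0.8048603) ≤ −9·ln10  ⇒  m ≥ 95.461  ⇒  m = 96

m = 96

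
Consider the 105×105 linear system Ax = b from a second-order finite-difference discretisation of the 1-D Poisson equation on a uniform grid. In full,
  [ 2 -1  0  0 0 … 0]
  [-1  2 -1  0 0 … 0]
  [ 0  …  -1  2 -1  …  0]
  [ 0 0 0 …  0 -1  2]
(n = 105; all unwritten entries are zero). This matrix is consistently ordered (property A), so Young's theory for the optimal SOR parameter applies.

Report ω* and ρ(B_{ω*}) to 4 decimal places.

ω* = 1.9424, ρ_SOR = 0.9424

ρ_J = max_k |cos(kπ/106)| = cos(π/106) = 0.9996
root = sin(π/106) = 0.02963  (since 1−cos² = sin²).
ω* = 2 / (1 + 0.02963) = 2 / 1.02963 ≈ 1.9424.
At ω = 1.9424 every |λ(B_ω)| = ω−1, so ρ_SOR = 0.9424.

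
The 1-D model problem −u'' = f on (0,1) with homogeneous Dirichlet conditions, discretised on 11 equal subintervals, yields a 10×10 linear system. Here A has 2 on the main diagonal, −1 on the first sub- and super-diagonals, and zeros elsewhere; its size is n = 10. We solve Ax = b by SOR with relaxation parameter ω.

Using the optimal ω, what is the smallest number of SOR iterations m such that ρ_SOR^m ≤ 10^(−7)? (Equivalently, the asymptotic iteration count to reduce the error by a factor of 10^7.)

n=10: λ(B_J) = 1 − λ(A)/2 = cos(kπ/11); k=1 gives ρ_J = 0.9594930.
√(1−ρ_J²) simplifies to sin(π/11) = 0.2817326.
Then 2/(1+√(1−ρ_J²)) = 2/(1+0.2817326); ω* = 2/1.2817326 = 1.5603879.
At ω = 1.5603879 every |λ(B_ω)| = ω−1, so ρ_SOR = 0.5603879.
m ≥ 7·ln10 / (−ln 0.5603879) = 27.832; smallest integer m = 28.

m = 28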